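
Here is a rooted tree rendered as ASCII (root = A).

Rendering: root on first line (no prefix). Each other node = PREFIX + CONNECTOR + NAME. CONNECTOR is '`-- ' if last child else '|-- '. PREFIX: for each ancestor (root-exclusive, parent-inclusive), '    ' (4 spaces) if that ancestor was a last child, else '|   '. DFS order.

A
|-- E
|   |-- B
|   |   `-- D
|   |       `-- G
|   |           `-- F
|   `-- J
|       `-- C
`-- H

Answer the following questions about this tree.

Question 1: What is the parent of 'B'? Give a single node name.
Answer: E

Derivation:
Scan adjacency: B appears as child of E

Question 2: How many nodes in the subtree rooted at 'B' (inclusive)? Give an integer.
Subtree rooted at B contains: B, D, F, G
Count = 4

Answer: 4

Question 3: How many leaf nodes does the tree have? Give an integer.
Answer: 3

Derivation:
Leaves (nodes with no children): C, F, H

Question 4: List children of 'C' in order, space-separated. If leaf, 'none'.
Node C's children (from adjacency): (leaf)

Answer: none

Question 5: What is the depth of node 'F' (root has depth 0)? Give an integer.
Answer: 5

Derivation:
Path from root to F: A -> E -> B -> D -> G -> F
Depth = number of edges = 5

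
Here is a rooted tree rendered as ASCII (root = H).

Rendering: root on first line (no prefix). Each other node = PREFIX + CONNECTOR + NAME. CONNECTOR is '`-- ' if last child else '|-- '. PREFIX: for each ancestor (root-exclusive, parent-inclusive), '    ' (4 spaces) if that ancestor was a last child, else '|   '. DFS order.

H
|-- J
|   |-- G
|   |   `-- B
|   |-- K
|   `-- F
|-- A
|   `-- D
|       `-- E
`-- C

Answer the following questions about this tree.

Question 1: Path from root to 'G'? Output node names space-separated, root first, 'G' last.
Answer: H J G

Derivation:
Walk down from root: H -> J -> G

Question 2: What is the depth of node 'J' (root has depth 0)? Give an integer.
Path from root to J: H -> J
Depth = number of edges = 1

Answer: 1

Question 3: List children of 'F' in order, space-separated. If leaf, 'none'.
Node F's children (from adjacency): (leaf)

Answer: none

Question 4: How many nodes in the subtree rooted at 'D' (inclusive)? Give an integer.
Subtree rooted at D contains: D, E
Count = 2

Answer: 2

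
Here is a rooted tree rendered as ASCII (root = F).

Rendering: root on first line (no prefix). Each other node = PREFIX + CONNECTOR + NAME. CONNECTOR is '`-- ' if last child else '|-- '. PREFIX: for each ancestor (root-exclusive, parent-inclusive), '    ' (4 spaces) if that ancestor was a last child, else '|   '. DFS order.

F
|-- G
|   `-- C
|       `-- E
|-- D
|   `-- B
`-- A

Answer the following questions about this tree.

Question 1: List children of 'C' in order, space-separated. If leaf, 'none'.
Answer: E

Derivation:
Node C's children (from adjacency): E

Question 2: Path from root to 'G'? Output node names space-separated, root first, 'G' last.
Answer: F G

Derivation:
Walk down from root: F -> G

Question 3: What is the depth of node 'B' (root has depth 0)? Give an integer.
Path from root to B: F -> D -> B
Depth = number of edges = 2

Answer: 2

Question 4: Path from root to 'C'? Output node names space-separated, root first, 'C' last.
Walk down from root: F -> G -> C

Answer: F G C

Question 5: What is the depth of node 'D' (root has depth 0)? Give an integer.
Answer: 1

Derivation:
Path from root to D: F -> D
Depth = number of edges = 1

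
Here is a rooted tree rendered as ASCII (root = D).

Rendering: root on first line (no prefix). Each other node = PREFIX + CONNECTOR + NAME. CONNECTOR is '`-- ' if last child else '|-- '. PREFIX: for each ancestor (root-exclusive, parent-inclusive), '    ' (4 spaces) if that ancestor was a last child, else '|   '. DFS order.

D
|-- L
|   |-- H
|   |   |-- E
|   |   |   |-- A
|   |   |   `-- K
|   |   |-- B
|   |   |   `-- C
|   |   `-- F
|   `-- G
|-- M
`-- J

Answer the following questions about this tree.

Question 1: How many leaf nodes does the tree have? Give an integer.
Answer: 7

Derivation:
Leaves (nodes with no children): A, C, F, G, J, K, M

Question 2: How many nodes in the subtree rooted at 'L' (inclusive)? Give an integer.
Subtree rooted at L contains: A, B, C, E, F, G, H, K, L
Count = 9

Answer: 9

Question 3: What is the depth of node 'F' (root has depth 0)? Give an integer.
Answer: 3

Derivation:
Path from root to F: D -> L -> H -> F
Depth = number of edges = 3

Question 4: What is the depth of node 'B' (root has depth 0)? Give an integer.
Path from root to B: D -> L -> H -> B
Depth = number of edges = 3

Answer: 3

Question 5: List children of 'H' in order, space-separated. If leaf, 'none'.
Answer: E B F

Derivation:
Node H's children (from adjacency): E, B, F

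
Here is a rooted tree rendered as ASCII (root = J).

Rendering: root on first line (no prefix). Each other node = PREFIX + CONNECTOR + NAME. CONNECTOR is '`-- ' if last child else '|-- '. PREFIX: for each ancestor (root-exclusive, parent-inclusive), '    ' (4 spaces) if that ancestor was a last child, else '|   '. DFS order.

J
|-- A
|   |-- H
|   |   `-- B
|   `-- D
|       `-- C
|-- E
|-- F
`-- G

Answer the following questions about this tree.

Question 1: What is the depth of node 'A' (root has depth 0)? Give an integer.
Answer: 1

Derivation:
Path from root to A: J -> A
Depth = number of edges = 1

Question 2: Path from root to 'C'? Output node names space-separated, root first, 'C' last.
Walk down from root: J -> A -> D -> C

Answer: J A D C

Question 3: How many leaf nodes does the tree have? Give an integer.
Leaves (nodes with no children): B, C, E, F, G

Answer: 5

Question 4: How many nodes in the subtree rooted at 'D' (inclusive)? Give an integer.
Answer: 2

Derivation:
Subtree rooted at D contains: C, D
Count = 2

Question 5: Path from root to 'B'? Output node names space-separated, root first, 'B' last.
Answer: J A H B

Derivation:
Walk down from root: J -> A -> H -> B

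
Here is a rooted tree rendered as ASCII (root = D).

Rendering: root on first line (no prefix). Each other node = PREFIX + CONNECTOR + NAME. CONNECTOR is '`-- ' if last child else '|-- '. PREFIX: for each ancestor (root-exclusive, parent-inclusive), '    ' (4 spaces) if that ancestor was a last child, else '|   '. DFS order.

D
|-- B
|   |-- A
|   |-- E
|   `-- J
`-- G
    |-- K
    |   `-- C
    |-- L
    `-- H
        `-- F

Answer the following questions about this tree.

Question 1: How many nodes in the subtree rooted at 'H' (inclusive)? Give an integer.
Subtree rooted at H contains: F, H
Count = 2

Answer: 2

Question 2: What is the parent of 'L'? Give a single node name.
Answer: G

Derivation:
Scan adjacency: L appears as child of G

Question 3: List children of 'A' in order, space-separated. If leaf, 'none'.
Answer: none

Derivation:
Node A's children (from adjacency): (leaf)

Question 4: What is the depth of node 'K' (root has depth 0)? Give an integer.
Answer: 2

Derivation:
Path from root to K: D -> G -> K
Depth = number of edges = 2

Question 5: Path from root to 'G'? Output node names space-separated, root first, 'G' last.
Walk down from root: D -> G

Answer: D G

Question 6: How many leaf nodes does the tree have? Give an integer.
Answer: 6

Derivation:
Leaves (nodes with no children): A, C, E, F, J, L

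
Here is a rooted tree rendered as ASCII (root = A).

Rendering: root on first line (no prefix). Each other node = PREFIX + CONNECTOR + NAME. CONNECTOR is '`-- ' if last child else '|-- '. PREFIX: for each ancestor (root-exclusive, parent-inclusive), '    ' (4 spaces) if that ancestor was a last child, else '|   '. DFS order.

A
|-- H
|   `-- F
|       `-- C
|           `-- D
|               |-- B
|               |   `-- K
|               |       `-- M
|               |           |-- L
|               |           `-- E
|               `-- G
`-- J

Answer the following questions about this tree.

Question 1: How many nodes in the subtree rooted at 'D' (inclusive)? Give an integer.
Subtree rooted at D contains: B, D, E, G, K, L, M
Count = 7

Answer: 7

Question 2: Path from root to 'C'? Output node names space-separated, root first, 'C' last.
Answer: A H F C

Derivation:
Walk down from root: A -> H -> F -> C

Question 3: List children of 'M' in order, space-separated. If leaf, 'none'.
Node M's children (from adjacency): L, E

Answer: L E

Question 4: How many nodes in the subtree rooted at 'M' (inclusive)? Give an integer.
Subtree rooted at M contains: E, L, M
Count = 3

Answer: 3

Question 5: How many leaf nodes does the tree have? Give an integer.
Leaves (nodes with no children): E, G, J, L

Answer: 4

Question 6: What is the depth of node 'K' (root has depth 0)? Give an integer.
Path from root to K: A -> H -> F -> C -> D -> B -> K
Depth = number of edges = 6

Answer: 6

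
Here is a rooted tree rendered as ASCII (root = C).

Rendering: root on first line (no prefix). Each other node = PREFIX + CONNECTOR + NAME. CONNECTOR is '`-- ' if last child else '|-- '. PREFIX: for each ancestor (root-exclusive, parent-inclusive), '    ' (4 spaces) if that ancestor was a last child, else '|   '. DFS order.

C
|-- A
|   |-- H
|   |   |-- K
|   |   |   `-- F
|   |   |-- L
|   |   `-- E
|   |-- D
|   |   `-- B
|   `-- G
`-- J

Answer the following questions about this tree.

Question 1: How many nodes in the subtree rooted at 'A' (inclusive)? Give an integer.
Answer: 9

Derivation:
Subtree rooted at A contains: A, B, D, E, F, G, H, K, L
Count = 9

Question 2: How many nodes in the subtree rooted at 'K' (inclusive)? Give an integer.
Subtree rooted at K contains: F, K
Count = 2

Answer: 2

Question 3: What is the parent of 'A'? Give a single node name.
Answer: C

Derivation:
Scan adjacency: A appears as child of C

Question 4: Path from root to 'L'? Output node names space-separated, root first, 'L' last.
Answer: C A H L

Derivation:
Walk down from root: C -> A -> H -> L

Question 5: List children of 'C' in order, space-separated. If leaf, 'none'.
Node C's children (from adjacency): A, J

Answer: A J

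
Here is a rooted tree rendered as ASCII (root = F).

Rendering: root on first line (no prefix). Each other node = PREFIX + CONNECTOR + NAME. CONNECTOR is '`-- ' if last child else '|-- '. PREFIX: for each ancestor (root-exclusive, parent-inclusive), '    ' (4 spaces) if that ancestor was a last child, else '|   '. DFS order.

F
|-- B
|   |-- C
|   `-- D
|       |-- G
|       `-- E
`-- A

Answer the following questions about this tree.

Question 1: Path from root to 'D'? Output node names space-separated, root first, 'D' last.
Answer: F B D

Derivation:
Walk down from root: F -> B -> D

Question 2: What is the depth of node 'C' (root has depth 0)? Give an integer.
Path from root to C: F -> B -> C
Depth = number of edges = 2

Answer: 2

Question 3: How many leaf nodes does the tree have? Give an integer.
Leaves (nodes with no children): A, C, E, G

Answer: 4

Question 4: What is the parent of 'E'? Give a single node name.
Scan adjacency: E appears as child of D

Answer: D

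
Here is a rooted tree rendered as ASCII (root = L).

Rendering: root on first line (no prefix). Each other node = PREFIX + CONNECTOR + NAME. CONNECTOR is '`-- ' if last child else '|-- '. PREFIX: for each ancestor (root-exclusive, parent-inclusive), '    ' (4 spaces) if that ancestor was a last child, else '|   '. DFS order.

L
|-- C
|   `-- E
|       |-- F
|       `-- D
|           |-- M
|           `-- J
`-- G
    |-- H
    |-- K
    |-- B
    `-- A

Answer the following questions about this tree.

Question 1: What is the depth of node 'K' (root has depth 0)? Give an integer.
Answer: 2

Derivation:
Path from root to K: L -> G -> K
Depth = number of edges = 2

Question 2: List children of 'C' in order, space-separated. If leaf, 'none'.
Answer: E

Derivation:
Node C's children (from adjacency): E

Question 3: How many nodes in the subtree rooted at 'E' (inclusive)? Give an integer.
Answer: 5

Derivation:
Subtree rooted at E contains: D, E, F, J, M
Count = 5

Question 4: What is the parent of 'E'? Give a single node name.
Answer: C

Derivation:
Scan adjacency: E appears as child of C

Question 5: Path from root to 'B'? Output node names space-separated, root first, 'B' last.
Answer: L G B

Derivation:
Walk down from root: L -> G -> B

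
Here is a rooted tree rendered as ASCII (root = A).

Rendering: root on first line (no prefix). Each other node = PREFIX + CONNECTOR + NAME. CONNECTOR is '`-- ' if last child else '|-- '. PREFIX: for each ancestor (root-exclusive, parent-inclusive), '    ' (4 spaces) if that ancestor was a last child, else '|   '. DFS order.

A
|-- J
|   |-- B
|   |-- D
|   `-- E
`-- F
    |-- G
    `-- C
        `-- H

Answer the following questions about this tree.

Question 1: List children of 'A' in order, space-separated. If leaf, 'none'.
Answer: J F

Derivation:
Node A's children (from adjacency): J, F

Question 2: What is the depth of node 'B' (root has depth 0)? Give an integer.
Path from root to B: A -> J -> B
Depth = number of edges = 2

Answer: 2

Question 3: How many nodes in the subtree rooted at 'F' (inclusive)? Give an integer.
Subtree rooted at F contains: C, F, G, H
Count = 4

Answer: 4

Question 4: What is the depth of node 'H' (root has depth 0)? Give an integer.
Path from root to H: A -> F -> C -> H
Depth = number of edges = 3

Answer: 3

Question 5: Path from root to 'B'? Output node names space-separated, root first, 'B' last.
Walk down from root: A -> J -> B

Answer: A J B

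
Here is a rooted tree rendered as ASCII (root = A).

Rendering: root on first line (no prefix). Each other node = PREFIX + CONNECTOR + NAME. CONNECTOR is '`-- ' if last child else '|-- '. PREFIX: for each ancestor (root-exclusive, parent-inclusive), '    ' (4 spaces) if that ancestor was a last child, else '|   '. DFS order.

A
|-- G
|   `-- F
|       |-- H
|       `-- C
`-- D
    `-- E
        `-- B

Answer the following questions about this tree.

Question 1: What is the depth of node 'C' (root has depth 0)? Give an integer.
Answer: 3

Derivation:
Path from root to C: A -> G -> F -> C
Depth = number of edges = 3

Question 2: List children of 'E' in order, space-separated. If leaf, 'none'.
Node E's children (from adjacency): B

Answer: B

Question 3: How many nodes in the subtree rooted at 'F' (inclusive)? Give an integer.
Answer: 3

Derivation:
Subtree rooted at F contains: C, F, H
Count = 3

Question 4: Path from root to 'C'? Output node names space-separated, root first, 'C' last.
Walk down from root: A -> G -> F -> C

Answer: A G F C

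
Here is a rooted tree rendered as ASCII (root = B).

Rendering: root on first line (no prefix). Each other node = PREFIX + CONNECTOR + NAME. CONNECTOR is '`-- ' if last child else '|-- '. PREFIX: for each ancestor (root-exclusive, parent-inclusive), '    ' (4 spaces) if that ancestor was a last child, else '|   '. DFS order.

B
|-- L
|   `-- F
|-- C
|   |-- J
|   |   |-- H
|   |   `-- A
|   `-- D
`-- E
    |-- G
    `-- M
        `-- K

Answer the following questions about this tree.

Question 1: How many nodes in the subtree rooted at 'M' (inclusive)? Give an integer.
Answer: 2

Derivation:
Subtree rooted at M contains: K, M
Count = 2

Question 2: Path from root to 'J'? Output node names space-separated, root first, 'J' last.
Walk down from root: B -> C -> J

Answer: B C J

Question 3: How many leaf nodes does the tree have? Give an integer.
Leaves (nodes with no children): A, D, F, G, H, K

Answer: 6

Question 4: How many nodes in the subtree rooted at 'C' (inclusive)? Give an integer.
Answer: 5

Derivation:
Subtree rooted at C contains: A, C, D, H, J
Count = 5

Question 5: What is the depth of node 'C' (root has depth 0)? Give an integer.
Path from root to C: B -> C
Depth = number of edges = 1

Answer: 1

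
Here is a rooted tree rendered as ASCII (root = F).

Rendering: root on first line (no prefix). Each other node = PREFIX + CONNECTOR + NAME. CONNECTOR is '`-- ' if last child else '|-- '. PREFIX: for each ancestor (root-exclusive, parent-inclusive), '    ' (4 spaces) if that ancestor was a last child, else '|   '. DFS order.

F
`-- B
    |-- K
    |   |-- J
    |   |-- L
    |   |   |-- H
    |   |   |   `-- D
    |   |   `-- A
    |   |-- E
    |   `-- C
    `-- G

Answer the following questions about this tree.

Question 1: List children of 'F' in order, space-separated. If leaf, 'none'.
Answer: B

Derivation:
Node F's children (from adjacency): B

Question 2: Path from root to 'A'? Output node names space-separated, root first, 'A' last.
Walk down from root: F -> B -> K -> L -> A

Answer: F B K L A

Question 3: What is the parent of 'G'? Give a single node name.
Answer: B

Derivation:
Scan adjacency: G appears as child of B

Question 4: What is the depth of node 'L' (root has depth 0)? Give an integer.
Answer: 3

Derivation:
Path from root to L: F -> B -> K -> L
Depth = number of edges = 3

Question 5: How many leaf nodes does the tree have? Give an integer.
Answer: 6

Derivation:
Leaves (nodes with no children): A, C, D, E, G, J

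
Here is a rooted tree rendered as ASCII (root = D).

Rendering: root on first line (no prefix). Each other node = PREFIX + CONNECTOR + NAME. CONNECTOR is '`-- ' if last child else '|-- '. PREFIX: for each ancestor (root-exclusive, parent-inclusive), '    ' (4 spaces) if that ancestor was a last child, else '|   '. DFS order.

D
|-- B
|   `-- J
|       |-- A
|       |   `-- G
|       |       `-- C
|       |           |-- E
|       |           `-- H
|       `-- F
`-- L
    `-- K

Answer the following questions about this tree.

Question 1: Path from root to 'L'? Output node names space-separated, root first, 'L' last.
Walk down from root: D -> L

Answer: D L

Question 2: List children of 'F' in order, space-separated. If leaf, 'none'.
Node F's children (from adjacency): (leaf)

Answer: none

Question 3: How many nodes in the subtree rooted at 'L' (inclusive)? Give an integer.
Subtree rooted at L contains: K, L
Count = 2

Answer: 2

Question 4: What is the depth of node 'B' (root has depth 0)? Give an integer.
Path from root to B: D -> B
Depth = number of edges = 1

Answer: 1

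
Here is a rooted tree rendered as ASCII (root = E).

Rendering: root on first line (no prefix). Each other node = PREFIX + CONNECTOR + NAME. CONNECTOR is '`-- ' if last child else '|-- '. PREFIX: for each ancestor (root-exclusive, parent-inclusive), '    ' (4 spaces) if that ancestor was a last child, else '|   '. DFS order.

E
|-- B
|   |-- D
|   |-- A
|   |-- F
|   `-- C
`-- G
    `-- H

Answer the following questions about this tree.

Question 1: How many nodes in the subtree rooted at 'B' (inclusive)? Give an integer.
Subtree rooted at B contains: A, B, C, D, F
Count = 5

Answer: 5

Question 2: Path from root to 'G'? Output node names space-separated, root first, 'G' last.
Answer: E G

Derivation:
Walk down from root: E -> G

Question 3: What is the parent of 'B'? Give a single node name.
Scan adjacency: B appears as child of E

Answer: E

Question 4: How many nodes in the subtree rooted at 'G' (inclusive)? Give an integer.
Subtree rooted at G contains: G, H
Count = 2

Answer: 2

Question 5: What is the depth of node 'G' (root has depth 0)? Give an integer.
Path from root to G: E -> G
Depth = number of edges = 1

Answer: 1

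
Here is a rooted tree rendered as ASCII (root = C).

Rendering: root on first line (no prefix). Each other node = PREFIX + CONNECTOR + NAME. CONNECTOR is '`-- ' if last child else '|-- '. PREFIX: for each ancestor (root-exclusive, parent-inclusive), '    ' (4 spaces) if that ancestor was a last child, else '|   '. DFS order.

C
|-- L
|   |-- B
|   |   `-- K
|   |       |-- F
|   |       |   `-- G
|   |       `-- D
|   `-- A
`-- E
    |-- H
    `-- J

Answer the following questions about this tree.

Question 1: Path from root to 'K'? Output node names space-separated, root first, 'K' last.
Answer: C L B K

Derivation:
Walk down from root: C -> L -> B -> K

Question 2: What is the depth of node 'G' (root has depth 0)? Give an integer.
Answer: 5

Derivation:
Path from root to G: C -> L -> B -> K -> F -> G
Depth = number of edges = 5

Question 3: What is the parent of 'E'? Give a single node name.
Scan adjacency: E appears as child of C

Answer: C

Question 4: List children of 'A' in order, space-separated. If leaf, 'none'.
Node A's children (from adjacency): (leaf)

Answer: none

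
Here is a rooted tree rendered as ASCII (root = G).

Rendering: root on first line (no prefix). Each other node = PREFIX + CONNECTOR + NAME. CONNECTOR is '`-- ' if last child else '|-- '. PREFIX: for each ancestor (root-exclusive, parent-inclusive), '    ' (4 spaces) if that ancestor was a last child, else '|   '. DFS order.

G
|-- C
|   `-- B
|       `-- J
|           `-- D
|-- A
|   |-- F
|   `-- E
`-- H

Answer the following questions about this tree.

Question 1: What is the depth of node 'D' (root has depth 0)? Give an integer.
Path from root to D: G -> C -> B -> J -> D
Depth = number of edges = 4

Answer: 4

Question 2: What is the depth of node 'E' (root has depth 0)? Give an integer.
Answer: 2

Derivation:
Path from root to E: G -> A -> E
Depth = number of edges = 2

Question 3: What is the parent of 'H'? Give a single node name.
Answer: G

Derivation:
Scan adjacency: H appears as child of G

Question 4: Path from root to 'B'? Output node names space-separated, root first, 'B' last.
Walk down from root: G -> C -> B

Answer: G C B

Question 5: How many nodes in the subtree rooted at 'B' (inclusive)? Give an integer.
Answer: 3

Derivation:
Subtree rooted at B contains: B, D, J
Count = 3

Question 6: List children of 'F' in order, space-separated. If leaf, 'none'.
Node F's children (from adjacency): (leaf)

Answer: none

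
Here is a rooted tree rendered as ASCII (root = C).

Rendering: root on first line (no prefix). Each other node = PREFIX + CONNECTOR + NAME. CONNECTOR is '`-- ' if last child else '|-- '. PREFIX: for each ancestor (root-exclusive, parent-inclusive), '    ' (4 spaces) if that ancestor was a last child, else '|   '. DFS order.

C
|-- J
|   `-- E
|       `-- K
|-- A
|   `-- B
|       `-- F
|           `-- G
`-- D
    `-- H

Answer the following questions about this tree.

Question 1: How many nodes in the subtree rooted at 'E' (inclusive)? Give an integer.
Answer: 2

Derivation:
Subtree rooted at E contains: E, K
Count = 2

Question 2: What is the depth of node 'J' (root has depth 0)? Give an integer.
Answer: 1

Derivation:
Path from root to J: C -> J
Depth = number of edges = 1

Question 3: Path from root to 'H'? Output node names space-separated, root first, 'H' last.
Walk down from root: C -> D -> H

Answer: C D H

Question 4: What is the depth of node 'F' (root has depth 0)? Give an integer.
Answer: 3

Derivation:
Path from root to F: C -> A -> B -> F
Depth = number of edges = 3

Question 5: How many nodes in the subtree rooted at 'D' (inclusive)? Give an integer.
Answer: 2

Derivation:
Subtree rooted at D contains: D, H
Count = 2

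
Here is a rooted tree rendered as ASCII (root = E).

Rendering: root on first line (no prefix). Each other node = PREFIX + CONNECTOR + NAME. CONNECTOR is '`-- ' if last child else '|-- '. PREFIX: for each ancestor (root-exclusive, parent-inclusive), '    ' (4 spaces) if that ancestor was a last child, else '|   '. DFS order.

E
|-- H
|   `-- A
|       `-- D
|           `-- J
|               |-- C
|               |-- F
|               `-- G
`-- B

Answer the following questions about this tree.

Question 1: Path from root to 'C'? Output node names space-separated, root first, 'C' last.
Walk down from root: E -> H -> A -> D -> J -> C

Answer: E H A D J C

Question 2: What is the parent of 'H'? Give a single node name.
Answer: E

Derivation:
Scan adjacency: H appears as child of E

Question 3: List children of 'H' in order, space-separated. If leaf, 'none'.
Node H's children (from adjacency): A

Answer: A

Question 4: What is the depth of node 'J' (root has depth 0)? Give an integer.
Path from root to J: E -> H -> A -> D -> J
Depth = number of edges = 4

Answer: 4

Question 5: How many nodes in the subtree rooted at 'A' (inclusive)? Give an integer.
Subtree rooted at A contains: A, C, D, F, G, J
Count = 6

Answer: 6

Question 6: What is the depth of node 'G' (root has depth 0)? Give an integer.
Path from root to G: E -> H -> A -> D -> J -> G
Depth = number of edges = 5

Answer: 5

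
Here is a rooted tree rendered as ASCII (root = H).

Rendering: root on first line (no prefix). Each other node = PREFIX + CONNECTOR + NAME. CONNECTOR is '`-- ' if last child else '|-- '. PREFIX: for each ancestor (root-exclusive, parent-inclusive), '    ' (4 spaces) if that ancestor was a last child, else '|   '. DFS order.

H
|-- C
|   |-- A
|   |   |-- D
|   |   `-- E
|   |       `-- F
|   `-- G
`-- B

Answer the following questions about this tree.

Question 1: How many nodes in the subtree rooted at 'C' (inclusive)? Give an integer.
Answer: 6

Derivation:
Subtree rooted at C contains: A, C, D, E, F, G
Count = 6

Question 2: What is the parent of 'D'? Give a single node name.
Scan adjacency: D appears as child of A

Answer: A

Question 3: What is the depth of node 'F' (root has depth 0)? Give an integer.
Path from root to F: H -> C -> A -> E -> F
Depth = number of edges = 4

Answer: 4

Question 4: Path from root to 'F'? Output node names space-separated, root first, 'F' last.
Answer: H C A E F

Derivation:
Walk down from root: H -> C -> A -> E -> F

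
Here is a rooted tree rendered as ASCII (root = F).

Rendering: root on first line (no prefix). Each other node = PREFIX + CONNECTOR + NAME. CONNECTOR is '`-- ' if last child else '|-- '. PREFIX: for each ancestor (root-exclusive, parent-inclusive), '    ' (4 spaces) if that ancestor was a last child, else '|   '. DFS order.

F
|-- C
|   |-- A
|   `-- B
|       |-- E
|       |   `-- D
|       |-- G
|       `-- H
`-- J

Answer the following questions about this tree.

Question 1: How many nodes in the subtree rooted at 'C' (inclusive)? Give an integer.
Answer: 7

Derivation:
Subtree rooted at C contains: A, B, C, D, E, G, H
Count = 7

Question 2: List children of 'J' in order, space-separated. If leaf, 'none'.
Answer: none

Derivation:
Node J's children (from adjacency): (leaf)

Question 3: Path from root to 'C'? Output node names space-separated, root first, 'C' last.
Answer: F C

Derivation:
Walk down from root: F -> C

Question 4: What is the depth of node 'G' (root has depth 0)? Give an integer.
Path from root to G: F -> C -> B -> G
Depth = number of edges = 3

Answer: 3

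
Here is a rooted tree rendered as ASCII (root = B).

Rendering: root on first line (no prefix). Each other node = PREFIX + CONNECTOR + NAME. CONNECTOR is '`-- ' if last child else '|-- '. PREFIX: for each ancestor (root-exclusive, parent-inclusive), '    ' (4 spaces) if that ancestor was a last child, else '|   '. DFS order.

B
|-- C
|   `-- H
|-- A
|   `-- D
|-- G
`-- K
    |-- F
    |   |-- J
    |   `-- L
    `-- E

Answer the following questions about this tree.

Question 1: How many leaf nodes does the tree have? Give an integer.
Answer: 6

Derivation:
Leaves (nodes with no children): D, E, G, H, J, L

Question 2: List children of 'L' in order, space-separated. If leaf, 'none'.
Answer: none

Derivation:
Node L's children (from adjacency): (leaf)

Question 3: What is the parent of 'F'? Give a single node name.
Answer: K

Derivation:
Scan adjacency: F appears as child of K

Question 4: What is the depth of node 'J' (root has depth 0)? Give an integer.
Path from root to J: B -> K -> F -> J
Depth = number of edges = 3

Answer: 3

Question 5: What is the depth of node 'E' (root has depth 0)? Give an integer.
Answer: 2

Derivation:
Path from root to E: B -> K -> E
Depth = number of edges = 2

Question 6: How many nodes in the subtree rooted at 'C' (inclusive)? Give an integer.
Answer: 2

Derivation:
Subtree rooted at C contains: C, H
Count = 2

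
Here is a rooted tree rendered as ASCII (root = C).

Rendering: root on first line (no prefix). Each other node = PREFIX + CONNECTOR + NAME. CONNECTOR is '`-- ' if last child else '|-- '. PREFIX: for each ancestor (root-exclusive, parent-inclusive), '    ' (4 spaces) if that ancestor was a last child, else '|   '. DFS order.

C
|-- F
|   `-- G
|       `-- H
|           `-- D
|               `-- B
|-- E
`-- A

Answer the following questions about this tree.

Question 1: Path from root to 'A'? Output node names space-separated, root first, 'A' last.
Answer: C A

Derivation:
Walk down from root: C -> A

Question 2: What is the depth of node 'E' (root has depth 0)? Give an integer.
Path from root to E: C -> E
Depth = number of edges = 1

Answer: 1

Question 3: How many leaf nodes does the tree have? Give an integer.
Answer: 3

Derivation:
Leaves (nodes with no children): A, B, E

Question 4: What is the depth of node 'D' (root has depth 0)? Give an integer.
Answer: 4

Derivation:
Path from root to D: C -> F -> G -> H -> D
Depth = number of edges = 4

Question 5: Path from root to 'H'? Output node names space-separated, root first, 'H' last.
Walk down from root: C -> F -> G -> H

Answer: C F G H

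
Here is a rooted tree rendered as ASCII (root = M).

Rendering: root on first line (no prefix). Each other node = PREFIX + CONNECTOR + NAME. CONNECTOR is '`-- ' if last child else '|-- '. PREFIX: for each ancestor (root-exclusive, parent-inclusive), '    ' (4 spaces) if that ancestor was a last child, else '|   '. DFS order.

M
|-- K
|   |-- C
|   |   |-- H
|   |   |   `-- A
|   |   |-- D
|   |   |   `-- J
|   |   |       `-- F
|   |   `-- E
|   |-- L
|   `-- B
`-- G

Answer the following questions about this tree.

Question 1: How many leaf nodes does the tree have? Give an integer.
Answer: 6

Derivation:
Leaves (nodes with no children): A, B, E, F, G, L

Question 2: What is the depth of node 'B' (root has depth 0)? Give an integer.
Path from root to B: M -> K -> B
Depth = number of edges = 2

Answer: 2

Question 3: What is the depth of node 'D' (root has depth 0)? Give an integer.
Path from root to D: M -> K -> C -> D
Depth = number of edges = 3

Answer: 3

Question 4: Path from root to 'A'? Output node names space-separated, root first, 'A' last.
Walk down from root: M -> K -> C -> H -> A

Answer: M K C H A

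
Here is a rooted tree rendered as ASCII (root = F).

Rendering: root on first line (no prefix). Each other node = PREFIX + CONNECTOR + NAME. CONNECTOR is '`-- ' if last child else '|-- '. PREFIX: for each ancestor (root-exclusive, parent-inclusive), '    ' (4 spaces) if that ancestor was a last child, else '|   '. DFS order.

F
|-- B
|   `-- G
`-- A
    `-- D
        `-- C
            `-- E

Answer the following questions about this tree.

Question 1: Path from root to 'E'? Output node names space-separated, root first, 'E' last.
Answer: F A D C E

Derivation:
Walk down from root: F -> A -> D -> C -> E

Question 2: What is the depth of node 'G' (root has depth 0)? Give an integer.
Path from root to G: F -> B -> G
Depth = number of edges = 2

Answer: 2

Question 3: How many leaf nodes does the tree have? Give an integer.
Leaves (nodes with no children): E, G

Answer: 2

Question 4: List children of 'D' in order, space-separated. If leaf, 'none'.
Answer: C

Derivation:
Node D's children (from adjacency): C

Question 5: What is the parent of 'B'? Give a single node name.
Answer: F

Derivation:
Scan adjacency: B appears as child of F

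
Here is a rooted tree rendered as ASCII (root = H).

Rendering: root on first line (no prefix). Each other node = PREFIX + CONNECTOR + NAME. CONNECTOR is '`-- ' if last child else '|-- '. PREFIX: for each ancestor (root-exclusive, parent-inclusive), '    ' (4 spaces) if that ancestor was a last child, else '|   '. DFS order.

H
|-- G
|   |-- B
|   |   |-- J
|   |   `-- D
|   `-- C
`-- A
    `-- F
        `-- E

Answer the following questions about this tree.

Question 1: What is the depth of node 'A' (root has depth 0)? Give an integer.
Answer: 1

Derivation:
Path from root to A: H -> A
Depth = number of edges = 1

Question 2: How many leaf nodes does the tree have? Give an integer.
Answer: 4

Derivation:
Leaves (nodes with no children): C, D, E, J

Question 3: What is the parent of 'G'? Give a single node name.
Answer: H

Derivation:
Scan adjacency: G appears as child of H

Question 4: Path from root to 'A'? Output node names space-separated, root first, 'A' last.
Answer: H A

Derivation:
Walk down from root: H -> A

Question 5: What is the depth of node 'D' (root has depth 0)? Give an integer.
Path from root to D: H -> G -> B -> D
Depth = number of edges = 3

Answer: 3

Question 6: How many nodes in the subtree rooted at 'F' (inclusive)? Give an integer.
Answer: 2

Derivation:
Subtree rooted at F contains: E, F
Count = 2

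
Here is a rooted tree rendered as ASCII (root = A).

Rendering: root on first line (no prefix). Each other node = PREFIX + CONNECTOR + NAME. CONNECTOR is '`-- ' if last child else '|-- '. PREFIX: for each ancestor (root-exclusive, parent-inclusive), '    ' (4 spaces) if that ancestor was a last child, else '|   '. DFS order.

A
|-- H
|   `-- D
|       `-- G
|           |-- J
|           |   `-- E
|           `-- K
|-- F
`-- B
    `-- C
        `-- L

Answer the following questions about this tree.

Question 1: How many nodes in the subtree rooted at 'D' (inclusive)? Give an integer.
Answer: 5

Derivation:
Subtree rooted at D contains: D, E, G, J, K
Count = 5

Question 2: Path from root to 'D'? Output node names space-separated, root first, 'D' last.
Walk down from root: A -> H -> D

Answer: A H D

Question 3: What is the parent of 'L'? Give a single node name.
Answer: C

Derivation:
Scan adjacency: L appears as child of C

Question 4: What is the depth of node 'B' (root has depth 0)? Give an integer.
Answer: 1

Derivation:
Path from root to B: A -> B
Depth = number of edges = 1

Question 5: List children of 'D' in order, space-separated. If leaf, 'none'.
Node D's children (from adjacency): G

Answer: G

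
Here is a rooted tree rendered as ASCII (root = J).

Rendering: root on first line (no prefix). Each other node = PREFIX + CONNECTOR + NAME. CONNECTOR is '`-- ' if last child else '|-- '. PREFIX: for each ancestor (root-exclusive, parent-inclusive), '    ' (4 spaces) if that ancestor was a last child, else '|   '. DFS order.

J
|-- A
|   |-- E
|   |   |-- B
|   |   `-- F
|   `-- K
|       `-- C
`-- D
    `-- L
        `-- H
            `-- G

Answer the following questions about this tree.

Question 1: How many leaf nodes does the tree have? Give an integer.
Answer: 4

Derivation:
Leaves (nodes with no children): B, C, F, G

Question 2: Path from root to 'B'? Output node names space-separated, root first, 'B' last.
Walk down from root: J -> A -> E -> B

Answer: J A E B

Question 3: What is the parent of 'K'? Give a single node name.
Answer: A

Derivation:
Scan adjacency: K appears as child of A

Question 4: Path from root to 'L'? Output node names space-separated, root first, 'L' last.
Answer: J D L

Derivation:
Walk down from root: J -> D -> L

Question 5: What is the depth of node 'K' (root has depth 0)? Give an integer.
Path from root to K: J -> A -> K
Depth = number of edges = 2

Answer: 2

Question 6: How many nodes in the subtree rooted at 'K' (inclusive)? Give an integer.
Answer: 2

Derivation:
Subtree rooted at K contains: C, K
Count = 2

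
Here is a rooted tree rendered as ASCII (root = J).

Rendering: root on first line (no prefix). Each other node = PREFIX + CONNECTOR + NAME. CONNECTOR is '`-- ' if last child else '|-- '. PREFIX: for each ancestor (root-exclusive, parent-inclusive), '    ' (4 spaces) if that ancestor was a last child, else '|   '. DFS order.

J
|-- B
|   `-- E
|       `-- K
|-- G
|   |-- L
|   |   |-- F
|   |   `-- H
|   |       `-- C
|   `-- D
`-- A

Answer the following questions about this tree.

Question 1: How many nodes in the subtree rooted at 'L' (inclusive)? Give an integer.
Answer: 4

Derivation:
Subtree rooted at L contains: C, F, H, L
Count = 4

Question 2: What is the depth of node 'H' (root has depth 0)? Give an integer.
Path from root to H: J -> G -> L -> H
Depth = number of edges = 3

Answer: 3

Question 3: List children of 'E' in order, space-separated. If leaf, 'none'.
Node E's children (from adjacency): K

Answer: K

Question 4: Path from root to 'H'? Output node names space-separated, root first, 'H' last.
Answer: J G L H

Derivation:
Walk down from root: J -> G -> L -> H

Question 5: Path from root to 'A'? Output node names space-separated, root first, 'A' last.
Walk down from root: J -> A

Answer: J A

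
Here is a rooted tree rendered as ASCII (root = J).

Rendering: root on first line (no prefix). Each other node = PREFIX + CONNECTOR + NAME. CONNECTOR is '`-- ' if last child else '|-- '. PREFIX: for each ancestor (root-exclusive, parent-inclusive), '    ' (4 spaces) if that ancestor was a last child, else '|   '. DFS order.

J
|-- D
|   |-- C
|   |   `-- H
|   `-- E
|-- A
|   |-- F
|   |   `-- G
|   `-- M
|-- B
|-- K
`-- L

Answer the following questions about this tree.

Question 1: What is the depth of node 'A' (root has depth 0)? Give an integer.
Path from root to A: J -> A
Depth = number of edges = 1

Answer: 1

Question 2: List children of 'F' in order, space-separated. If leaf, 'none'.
Answer: G

Derivation:
Node F's children (from adjacency): G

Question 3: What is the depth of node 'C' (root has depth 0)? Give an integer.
Path from root to C: J -> D -> C
Depth = number of edges = 2

Answer: 2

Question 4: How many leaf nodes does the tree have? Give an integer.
Leaves (nodes with no children): B, E, G, H, K, L, M

Answer: 7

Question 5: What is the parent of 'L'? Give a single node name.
Scan adjacency: L appears as child of J

Answer: J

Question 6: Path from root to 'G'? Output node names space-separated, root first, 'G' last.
Walk down from root: J -> A -> F -> G

Answer: J A F G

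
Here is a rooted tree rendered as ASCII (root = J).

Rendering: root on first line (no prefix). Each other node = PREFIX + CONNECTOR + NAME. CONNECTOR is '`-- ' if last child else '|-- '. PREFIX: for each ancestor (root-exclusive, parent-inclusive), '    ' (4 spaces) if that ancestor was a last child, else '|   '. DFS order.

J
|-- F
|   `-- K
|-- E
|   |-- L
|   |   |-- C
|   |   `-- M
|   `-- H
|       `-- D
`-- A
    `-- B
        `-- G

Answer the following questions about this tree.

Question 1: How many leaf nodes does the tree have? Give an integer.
Leaves (nodes with no children): C, D, G, K, M

Answer: 5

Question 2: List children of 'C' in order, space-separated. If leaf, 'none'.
Answer: none

Derivation:
Node C's children (from adjacency): (leaf)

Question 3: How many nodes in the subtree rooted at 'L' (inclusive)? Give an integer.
Subtree rooted at L contains: C, L, M
Count = 3

Answer: 3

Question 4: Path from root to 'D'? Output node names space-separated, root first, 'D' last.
Walk down from root: J -> E -> H -> D

Answer: J E H D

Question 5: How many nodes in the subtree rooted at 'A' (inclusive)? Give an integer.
Subtree rooted at A contains: A, B, G
Count = 3

Answer: 3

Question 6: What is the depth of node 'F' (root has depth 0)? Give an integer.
Path from root to F: J -> F
Depth = number of edges = 1

Answer: 1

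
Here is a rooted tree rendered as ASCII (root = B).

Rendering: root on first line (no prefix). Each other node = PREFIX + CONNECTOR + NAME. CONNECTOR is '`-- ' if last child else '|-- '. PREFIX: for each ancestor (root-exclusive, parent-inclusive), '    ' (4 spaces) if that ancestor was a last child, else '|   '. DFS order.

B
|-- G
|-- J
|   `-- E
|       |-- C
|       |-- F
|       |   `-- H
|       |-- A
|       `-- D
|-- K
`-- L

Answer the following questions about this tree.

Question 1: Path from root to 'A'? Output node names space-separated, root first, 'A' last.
Walk down from root: B -> J -> E -> A

Answer: B J E A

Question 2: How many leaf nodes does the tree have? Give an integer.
Leaves (nodes with no children): A, C, D, G, H, K, L

Answer: 7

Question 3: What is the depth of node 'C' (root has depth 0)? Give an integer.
Answer: 3

Derivation:
Path from root to C: B -> J -> E -> C
Depth = number of edges = 3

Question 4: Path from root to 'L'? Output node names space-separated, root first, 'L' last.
Answer: B L

Derivation:
Walk down from root: B -> L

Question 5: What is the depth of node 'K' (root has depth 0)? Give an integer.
Answer: 1

Derivation:
Path from root to K: B -> K
Depth = number of edges = 1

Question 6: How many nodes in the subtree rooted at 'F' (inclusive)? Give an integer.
Subtree rooted at F contains: F, H
Count = 2

Answer: 2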